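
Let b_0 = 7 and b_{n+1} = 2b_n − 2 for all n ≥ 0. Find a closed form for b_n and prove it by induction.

Claim: b_n = 5·2^n + 2.

Base case: b_0 = 7, and 5·2^0 + 2 = 5 + 2 = 7.
Assume b_j = 5·2^j + 2 for some j ≥ 0.
Then b_{j+1} = 2b_j − 2 = 2·(5·2^j + 2) − 2 = 10·2^j + 4 − 2 = 5·2^{j+1} + 2.
Hence b_n = 5·2^n + 2 for every n ≥ 0, by induction.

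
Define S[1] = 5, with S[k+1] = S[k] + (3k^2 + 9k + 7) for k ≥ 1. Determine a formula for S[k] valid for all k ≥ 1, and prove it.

Claim: S[k] = k^3 + 3k^2 + 3k − 2.

Base case: S[1] = 5, and 1^3 + 3·1^2 + 3·1 − 2 = 5.
Assume S[j] = j^3 + 3j^2 + 3j − 2.
Then S[j+1] = S[j] + (3j^2 + 9j + 7) = (j^3 + 3j^2 + 3j − 2) + (3j^2 + 9j + 7) = j^3 + 6j^2 + 12j + 5,
and (j+1)^3 + 3·(j+1)^2 + 3·(j+1) − 2 = j^3 + 6j^2 + 12j + 5.
Hence S[k] = k^3 + 3k^2 + 3k − 2 for every k ≥ 1, by induction.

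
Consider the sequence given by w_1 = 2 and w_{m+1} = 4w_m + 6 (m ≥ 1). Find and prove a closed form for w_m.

Claim: w_m = 4^m − 2.

Base case: w_1 = 2, and 4^1 − 2 = 4 − 2 = 2.
Assume w_r = 4^r − 2 for some r ≥ 1.
Then w_{r+1} = 4w_r + 6 = 4·(4^r − 2) + 6 = 4^{r+1} − 8 + 6 = 4^{r+1} − 2.
By induction, w_m = 4^m − 2 for all m ≥ 1.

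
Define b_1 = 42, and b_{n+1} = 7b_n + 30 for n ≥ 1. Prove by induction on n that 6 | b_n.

Base case: b_1 = 42 = 6·7, so 6 | b_1.
Assume 6 | b_r, so b_r = 6t for some integer t.
Then b_{r+1} = 7b_r + 30 = 7·(6t) + 30 = 6(7t + 5), so 6 | b_{r+1}.
So the property holds for r+1, and by induction 6 | b_n for all n ≥ 1.

6 | b_n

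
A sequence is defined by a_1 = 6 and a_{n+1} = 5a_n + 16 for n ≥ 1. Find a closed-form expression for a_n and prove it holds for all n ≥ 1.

Claim: a_n = 2·5^n − 4.

Base case: a_1 = 6, and 2·5^1 − 4 = 10 − 4 = 6.
Assume a_j = 2·5^j − 4 for some j ≥ 1.
Then a_{j+1} = 5a_j + 16 = 5·(2·5^j − 4) + 16 = 10·5^j − 20 + 16 = 2·5^{j+1} − 4.
So the formula holds for j+1, and by induction a_n = 2·5^n − 4 for all n ≥ 1.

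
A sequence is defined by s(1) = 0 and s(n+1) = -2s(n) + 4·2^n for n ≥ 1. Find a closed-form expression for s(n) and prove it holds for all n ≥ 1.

Claim: s(n) = (-2)^n + 2^n.

Base case: s(1) = 0, and (-2)^1 + 2^1 = -2 + 2 = 0.
Assume s(k) = (-2)^k + 2^k for some k ≥ 1.
Then s(k+1) = -2s(k) + 4·2^k = -2·((-2)^k + 2^k) + 4·2^k = (-2)^{k+1} − 2·2^k + 4·2^k = (-2)^{k+1} + 2·2^k = (-2)^{k+1} + 2^{k+1}.
Hence s(n) = (-2)^n + 2^n for every n ≥ 1, by induction.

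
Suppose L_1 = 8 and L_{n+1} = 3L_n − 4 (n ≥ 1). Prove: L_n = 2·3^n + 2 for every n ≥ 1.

Base case: L_1 = 8, and 2·3^1 + 2 = 6 + 2 = 8.
Assume L_m = 2·3^m + 2 for some m ≥ 1.
Then L_{m+1} = 3L_m − 4 = 3·(2·3^m + 2) − 4 = 6·3^m + 6 − 4 = 2·3^{m+1} + 2.
Hence L_n = 2·3^n + 2 for every n ≥ 1, by induction.

L_n = 2·3^n + 2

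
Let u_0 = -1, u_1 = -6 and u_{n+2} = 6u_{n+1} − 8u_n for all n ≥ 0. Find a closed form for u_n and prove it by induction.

Claim: u_n = 2^n − 2·4^n.

Base cases: u_0 = -1 and 2^0 − 2·4^0 = -1; u_1 = -6 and 2^1 − 2·4^1 = -6.
Assume u_j = 2^j − 2·4^j for all 0 ≤ j ≤ r, where r ≥ 1.
Then u_{r+1} = 6u_r − 8u_{r−1} = 6·(2^r − 2·4^r) − 8·(2^{r−1} − 2·4^{r−1}) = (6·2 − 8)2^{r−1} − 2·(6·4 − 8)4^{r−1} = 4·2^{r−1} − 32·4^{r−1} = 2^{r+1} − 2·4^{r+1}.
This completes the inductive step, so u_n = 2^n − 2·4^n for all n ≥ 0.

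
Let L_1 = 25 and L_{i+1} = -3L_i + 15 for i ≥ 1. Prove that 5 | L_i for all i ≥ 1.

Base case: L_1 = 25 = 5·5, so 5 | L_1.
Assume 5 | L_k, so L_k = 5t for some integer t.
Then L_{k+1} = -3L_k + 15 = -3·(5t) + 15 = 5(-3t + 3), so 5 | L_{k+1}.
So the property holds for k+1, and by induction 5 | L_i for all i ≥ 1.

5 | L_i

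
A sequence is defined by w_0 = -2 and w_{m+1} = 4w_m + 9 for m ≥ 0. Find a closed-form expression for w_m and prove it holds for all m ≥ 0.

Claim: w_m = 4^m − 3.

Base case: w_0 = -2, and 4^0 − 3 = 1 − 3 = -2.
Assume w_k = 4^k − 3 for some k ≥ 0.
Then w_{k+1} = 4w_k + 9 = 4·(4^k − 3) + 9 = 4^{k+1} − 12 + 9 = 4^{k+1} − 3.
This completes the inductive step, so w_m = 4^m − 3 for all m ≥ 0.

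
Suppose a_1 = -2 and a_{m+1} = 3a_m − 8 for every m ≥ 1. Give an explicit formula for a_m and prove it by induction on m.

Claim: a_m = -2·3^m + 4.

Base case: a_1 = -2, and -2·3^1 + 4 = -6 + 4 = -2.
Assume a_k = -2·3^k + 4 for some k ≥ 1.
Then a_{k+1} = 3a_k − 8 = 3·(-2·3^k + 4) − 8 = -6·3^k + 12 − 8 = -2·3^{k+1} + 4.
Hence a_m = -2·3^m + 4 for every m ≥ 1, by induction.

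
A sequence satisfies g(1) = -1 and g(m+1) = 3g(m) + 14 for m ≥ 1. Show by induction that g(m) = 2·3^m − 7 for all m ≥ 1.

Base case: g(1) = -1, and 2·3^1 − 7 = 6 − 7 = -1.
Assume g(k) = 2·3^k − 7 for some k ≥ 1.
Then g(k+1) = 3g(k) + 14 = 3·(2·3^k − 7) + 14 = 6·3^k − 21 + 14 = 2·3^{k+1} − 7.
This completes the inductive step, so g(m) = 2·3^m − 7 for all m ≥ 1.

g(m) = 2·3^m − 7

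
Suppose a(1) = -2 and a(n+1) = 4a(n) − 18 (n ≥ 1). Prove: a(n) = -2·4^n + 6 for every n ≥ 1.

Base case: a(1) = -2, and -2·4^1 + 6 = -8 + 6 = -2.
Assume a(r) = -2·4^r + 6 for some r ≥ 1.
Then a(r+1) = 4a(r) − 18 = 4·(-2·4^r + 6) − 18 = -8·4^r + 24 − 18 = -2·4^{r+1} + 6.
Hence a(n) = -2·4^n + 6 for every n ≥ 1, by induction.

a(n) = -2·4^n + 6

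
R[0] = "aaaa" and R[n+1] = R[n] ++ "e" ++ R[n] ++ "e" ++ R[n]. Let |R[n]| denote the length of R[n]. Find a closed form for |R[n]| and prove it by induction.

Claim: |R[n]| = 5·3^n − 1.

Base case: |R[0]| = 4, and 5·3^0 − 1 = 4.
Assume |R[m]| = 5·3^m − 1.
Then |R[m+1]| = 3|R[m]| + 2 = 3(5·3^m − 1) + 2 = 5·3^{m+1} − 3 + 2 = 5·3^{m+1} − 1.
This completes the inductive step, so |R[n]| = 5·3^n − 1 for all n ≥ 0.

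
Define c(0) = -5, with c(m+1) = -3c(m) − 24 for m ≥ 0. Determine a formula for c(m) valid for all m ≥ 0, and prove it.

Claim: c(m) = (-3)^m − 6.

Base case: c(0) = -5, and (-3)^0 − 6 = 1 − 6 = -5.
Assume c(r) = (-3)^r − 6 for some r ≥ 0.
Then c(r+1) = -3c(r) − 24 = -3·((-3)^r − 6) − 24 = -3·(-3)^r + 18 − 24 = (-3)^{r+1} − 6.
By induction, c(m) = (-3)^m − 6 for all m ≥ 0.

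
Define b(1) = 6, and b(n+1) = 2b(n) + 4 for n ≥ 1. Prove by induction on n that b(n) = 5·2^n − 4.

Base case: b(1) = 6, and 5·2^1 − 4 = 10 − 4 = 6.
Assume b(j) = 5·2^j − 4 for some j ≥ 1.
Then b(j+1) = 2b(j) + 4 = 2·(5·2^j − 4) + 4 = 10·2^j − 8 + 4 = 5·2^{j+1} − 4.
Hence b(n) = 5·2^n − 4 for every n ≥ 1, by induction.

b(n) = 5·2^n − 4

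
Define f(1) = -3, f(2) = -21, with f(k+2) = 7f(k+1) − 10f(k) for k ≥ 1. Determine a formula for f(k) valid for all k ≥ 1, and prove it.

Claim: f(k) = 2^k − 5^k.

Base cases: f(1) = -3 and 2^1 − 5^1 = -3; f(2) = -21 and 2^2 − 5^2 = -21.
Assume f(j) = 2^j − 5^j for all 1 ≤ j ≤ r, where r ≥ 2.
Then f(r+1) = 7f(r) − 10f(r−1) = 7·(2^r − 5^r) − 10·(2^{r−1} − 5^{r−1}) = (7·2 − 10)2^{r−1} − (7·5 − 10)5^{r−1} = 4·2^{r−1} − 25·5^{r−1} = 2^{r+1} − 5^{r+1}.
This completes the inductive step, so f(k) = 2^k − 5^k for all k ≥ 1.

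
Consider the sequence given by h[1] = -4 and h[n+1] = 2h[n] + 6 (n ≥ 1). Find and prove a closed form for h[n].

Claim: h[n] = 2^n − 6.

Base case: h[1] = -4, and 2^1 − 6 = 2 − 6 = -4.
Assume h[k] = 2^k − 6 for some k ≥ 1.
Then h[k+1] = 2h[k] + 6 = 2·(2^k − 6) + 6 = 2^{k+1} − 12 + 6 = 2^{k+1} − 6.
Hence h[n] = 2^n − 6 for every n ≥ 1, by induction.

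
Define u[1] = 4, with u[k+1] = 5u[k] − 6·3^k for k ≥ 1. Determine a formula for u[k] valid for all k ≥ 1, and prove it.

Claim: u[k] = -5^k + 3·3^k.

Base case: u[1] = 4, and -5^1 + 3·3^1 = -5 + 9 = 4.
Assume u[m] = -5^m + 3·3^m for some m ≥ 1.
Then u[m+1] = 5u[m] − 6·3^m = 5·(-5^m + 3·3^m) − 6·3^m = -5^{m+1} + 15·3^m − 6·3^m = -5^{m+1} + 9·3^m = -5^{m+1} + 3·3^{m+1}.
By induction, u[k] = -5^k + 3·3^k for all k ≥ 1.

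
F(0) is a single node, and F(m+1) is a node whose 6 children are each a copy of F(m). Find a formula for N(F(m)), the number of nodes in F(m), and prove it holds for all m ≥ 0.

Claim: N(F(m)) = (6^{m+1} − 1)/5.

Base case: N(F(0)) = 1, and (6^{0+1} − 1)/5 = 1.
Assume N(F(r)) = (6^{r+1} − 1)/5.
Then N(F(r+1)) = 1 + 6N(F(r)) = 1 + 6·(6^{r+1} − 1)/5 = 1 + (6^{r+2} − 6)/5 = (5 + 6^{r+2} − 6)/5 = (6^{r+2} − 1)/5.
So the formula holds for r+1, and by induction N(F(m)) = (6^{m+1} − 1)/5 for all m ≥ 0.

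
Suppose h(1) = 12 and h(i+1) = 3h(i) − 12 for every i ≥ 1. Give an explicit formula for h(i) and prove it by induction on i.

Claim: h(i) = 2·3^i + 6.

Base case: h(1) = 12, and 2·3^1 + 6 = 6 + 6 = 12.
Assume h(r) = 2·3^r + 6 for some r ≥ 1.
Then h(r+1) = 3h(r) − 12 = 3·(2·3^r + 6) − 12 = 6·3^r + 18 − 12 = 2·3^{r+1} + 6.
So the formula holds for r+1, and by induction h(i) = 2·3^i + 6 for all i ≥ 1.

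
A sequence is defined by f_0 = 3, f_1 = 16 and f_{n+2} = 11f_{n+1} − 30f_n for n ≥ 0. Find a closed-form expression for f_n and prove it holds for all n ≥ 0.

Claim: f_n = 6^n + 2·5^n.

Base cases: f_0 = 3 and 6^0 + 2·5^0 = 3; f_1 = 16 and 6^1 + 2·5^1 = 16.
Assume f_j = 6^j + 2·5^j for all 0 ≤ j ≤ k, where k ≥ 1.
Then f_{k+1} = 11f_k − 30f_{k−1} = 11·(6^k + 2·5^k) − 30·(6^{k−1} + 2·5^{k−1}) = (11·6 − 30)6^{k−1} + 2·(11·5 − 30)5^{k−1} = 36·6^{k−1} + 50·5^{k−1} = 6^{k+1} + 2·5^{k+1}.
By strong induction, f_n = 6^n + 2·5^n for all n ≥ 0.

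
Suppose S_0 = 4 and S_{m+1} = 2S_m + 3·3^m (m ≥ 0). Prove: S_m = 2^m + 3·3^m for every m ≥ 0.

Base case: S_0 = 4, and 2^0 + 3·3^0 = 1 + 3 = 4.
Assume S_k = 2^k + 3·3^k for some k ≥ 0.
Then S_{k+1} = 2S_k + 3·3^k = 2·(2^k + 3·3^k) + 3·3^k = 2^{k+1} + 6·3^k + 3·3^k = 2^{k+1} + 9·3^k = 2^{k+1} + 3·3^{k+1}.
By induction, S_m = 2^m + 3·3^m for all m ≥ 0.

S_m = 2^m + 3·3^m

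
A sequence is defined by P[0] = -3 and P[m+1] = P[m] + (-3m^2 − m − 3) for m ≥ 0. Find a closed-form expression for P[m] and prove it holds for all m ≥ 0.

Claim: P[m] = -m^3 + m^2 − 3m − 3.

Base case: P[0] = -3, and -0^3 + 0^2 − 3·0 − 3 = -3.
Assume P[r] = -r^3 + r^2 − 3r − 3.
Then P[r+1] = P[r] + (-3r^2 − r − 3) = (-r^3 + r^2 − 3r − 3) + (-3r^2 − r − 3) = -r^3 − 2r^2 − 4r − 6,
and -(r+1)^3 + (r+1)^2 − 3·(r+1) − 3 = -r^3 − 2r^2 − 4r − 6.
By induction, P[m] = -m^3 + m^2 − 3m − 3 for all m ≥ 0.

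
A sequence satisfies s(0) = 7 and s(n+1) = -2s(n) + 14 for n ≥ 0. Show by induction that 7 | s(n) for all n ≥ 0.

Base case: s(0) = 7 = 7·1, so 7 | s(0).
Assume 7 | s(m), so s(m) = 7t for some integer t.
Then s(m+1) = -2s(m) + 14 = -2·(7t) + 14 = 7(-2t + 2), so 7 | s(m+1).
This completes the inductive step, so 7 | s(n) for all n ≥ 0.

7 | s(n)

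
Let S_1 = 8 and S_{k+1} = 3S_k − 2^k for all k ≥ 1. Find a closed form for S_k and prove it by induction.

Claim: S_k = 2·3^k + 2^k.

Base case: S_1 = 8, and 2·3^1 + 2^1 = 6 + 2 = 8.
Assume S_j = 2·3^j + 2^j for some j ≥ 1.
Then S_{j+1} = 3S_j − 2^j = 3·(2·3^j + 2^j) − 2^j = 2·3^{j+1} + 3·2^j − 2^j = 2·3^{j+1} + 2·2^j = 2·3^{j+1} + 2^{j+1}.
By induction, S_k = 2·3^k + 2^k for all k ≥ 1.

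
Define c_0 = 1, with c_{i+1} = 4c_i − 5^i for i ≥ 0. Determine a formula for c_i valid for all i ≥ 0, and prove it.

Claim: c_i = 2·4^i − 5^i.

Base case: c_0 = 1, and 2·4^0 − 5^0 = 2 − 1 = 1.
Assume c_r = 2·4^r − 5^r for some r ≥ 0.
Then c_{r+1} = 4c_r − 5^r = 4·(2·4^r − 5^r) − 5^r = 2·4^{r+1} − 4·5^r − 5^r = 2·4^{r+1} − 5·5^r = 2·4^{r+1} − 5^{r+1}.
Hence c_i = 2·4^i − 5^i for every i ≥ 0, by induction.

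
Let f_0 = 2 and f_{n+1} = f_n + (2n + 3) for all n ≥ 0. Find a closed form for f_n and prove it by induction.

Claim: f_n = n^2 + 2n + 2.

Base case: f_0 = 2, and 0^2 + 2·0 + 2 = 2.
Assume f_j = j^2 + 2j + 2.
Then f_{j+1} = f_j + (2j + 3) = (j^2 + 2j + 2) + (2j + 3) = j^2 + 4j + 5,
and (j+1)^2 + 2·(j+1) + 2 = j^2 + 4j + 5.
This completes the inductive step, so f_n = n^2 + 2n + 2 for all n ≥ 0.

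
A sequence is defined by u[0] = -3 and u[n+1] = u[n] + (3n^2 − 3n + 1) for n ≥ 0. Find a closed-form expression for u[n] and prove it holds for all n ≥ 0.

Claim: u[n] = n^3 − 3n^2 + 3n − 3.

Base case: u[0] = -3, and 0^3 − 3·0^2 + 3·0 − 3 = -3.
Assume u[k] = k^3 − 3k^2 + 3k − 3.
Then u[k+1] = u[k] + (3k^2 − 3k + 1) = (k^3 − 3k^2 + 3k − 3) + (3k^2 − 3k + 1) = k^3 − 2,
and (k+1)^3 − 3·(k+1)^2 + 3·(k+1) − 3 = k^3 − 2.
By induction, u[n] = n^3 − 3n^2 + 3n − 3 for all n ≥ 0.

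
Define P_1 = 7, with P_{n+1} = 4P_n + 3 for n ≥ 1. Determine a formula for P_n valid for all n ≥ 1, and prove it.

Claim: P_n = 2·4^n − 1.

Base case: P_1 = 7, and 2·4^1 − 1 = 8 − 1 = 7.
Assume P_m = 2·4^m − 1 for some m ≥ 1.
Then P_{m+1} = 4P_m + 3 = 4·(2·4^m − 1) + 3 = 8·4^m − 4 + 3 = 2·4^{m+1} − 1.
This completes the inductive step, so P_n = 2·4^n − 1 for all n ≥ 1.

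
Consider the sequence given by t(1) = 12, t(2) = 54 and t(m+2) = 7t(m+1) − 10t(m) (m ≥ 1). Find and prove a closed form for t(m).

Claim: t(m) = 2·5^m + 2^m.

Base cases: t(1) = 12 and 2·5^1 + 2^1 = 12; t(2) = 54 and 2·5^2 + 2^2 = 54.
Assume t(j) = 2·5^j + 2^j for all 1 ≤ j ≤ r, where r ≥ 2.
Then t(r+1) = 7t(r) − 10t(r−1) = 7·(2·5^r + 2^r) − 10·(2·5^{r−1} + 2^{r−1}) = 2·(7·5 − 10)5^{r−1} + (7·2 − 10)2^{r−1} = 50·5^{r−1} + 4·2^{r−1} = 2·5^{r+1} + 2^{r+1}.
This completes the inductive step, so t(m) = 2·5^m + 2^m for all m ≥ 1.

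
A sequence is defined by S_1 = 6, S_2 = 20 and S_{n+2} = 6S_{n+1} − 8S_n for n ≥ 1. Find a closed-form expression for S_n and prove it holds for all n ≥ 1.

Claim: S_n = 2^n + 4^n.

Base cases: S_1 = 6 and 2^1 + 4^1 = 6; S_2 = 20 and 2^2 + 4^2 = 20.
Assume S_i = 2^i + 4^i for all 1 ≤ i ≤ j, where j ≥ 2.
Then S_{j+1} = 6S_j − 8S_{j−1} = 6·(2^j + 4^j) − 8·(2^{j−1} + 4^{j−1}) = (6·2 − 8)2^{j−1} + (6·4 − 8)4^{j−1} = 4·2^{j−1} + 16·4^{j−1} = 2^{j+1} + 4^{j+1}.
Hence S_n = 2^n + 4^n for every n ≥ 1, by strong induction.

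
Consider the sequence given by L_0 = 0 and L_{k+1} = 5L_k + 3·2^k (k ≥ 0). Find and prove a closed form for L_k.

Claim: L_k = 5^k − 2^k.

Base case: L_0 = 0, and 5^0 − 2^0 = 1 − 1 = 0.
Assume L_m = 5^m − 2^m for some m ≥ 0.
Then L_{m+1} = 5L_m + 3·2^m = 5·(5^m − 2^m) + 3·2^m = 5^{m+1} − 5·2^m + 3·2^m = 5^{m+1} − 2·2^m = 5^{m+1} − 2^{m+1}.
This completes the inductive step, so L_k = 5^k − 2^k for all k ≥ 0.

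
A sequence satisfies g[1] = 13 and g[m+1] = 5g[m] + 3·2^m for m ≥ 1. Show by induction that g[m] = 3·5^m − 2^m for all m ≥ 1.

Base case: g[1] = 13, and 3·5^1 − 2^1 = 15 − 2 = 13.
Assume g[j] = 3·5^j − 2^j for some j ≥ 1.
Then g[j+1] = 5g[j] + 3·2^j = 5·(3·5^j − 2^j) + 3·2^j = 3·5^{j+1} − 5·2^j + 3·2^j = 3·5^{j+1} − 2·2^j = 3·5^{j+1} − 2^{j+1}.
By induction, g[m] = 3·5^m − 2^m for all m ≥ 1.

g[m] = 3·5^m − 2^m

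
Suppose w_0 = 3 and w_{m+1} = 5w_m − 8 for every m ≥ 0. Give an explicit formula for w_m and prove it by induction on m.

Claim: w_m = 5^m + 2.

Base case: w_0 = 3, and 5^0 + 2 = 1 + 2 = 3.
Assume w_k = 5^k + 2 for some k ≥ 0.
Then w_{k+1} = 5w_k − 8 = 5·(5^k + 2) − 8 = 5^{k+1} + 10 − 8 = 5^{k+1} + 2.
This completes the inductive step, so w_m = 5^m + 2 for all m ≥ 0.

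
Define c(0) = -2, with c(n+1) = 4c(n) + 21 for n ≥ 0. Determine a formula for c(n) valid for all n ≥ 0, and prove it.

Claim: c(n) = 5·4^n − 7.

Base case: c(0) = -2, and 5·4^0 − 7 = 5 − 7 = -2.
Assume c(m) = 5·4^m − 7 for some m ≥ 0.
Then c(m+1) = 4c(m) + 21 = 4·(5·4^m − 7) + 21 = 20·4^m − 28 + 21 = 5·4^{m+1} − 7.
By induction, c(n) = 5·4^n − 7 for all n ≥ 0.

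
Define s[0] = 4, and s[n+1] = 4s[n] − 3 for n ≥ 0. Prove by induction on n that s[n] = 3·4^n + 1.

Base case: s[0] = 4, and 3·4^0 + 1 = 3 + 1 = 4.
Assume s[k] = 3·4^k + 1 for some k ≥ 0.
Then s[k+1] = 4s[k] − 3 = 4·(3·4^k + 1) − 3 = 12·4^k + 4 − 3 = 3·4^{k+1} + 1.
By induction, s[n] = 3·4^n + 1 for all n ≥ 0.

s[n] = 3·4^n + 1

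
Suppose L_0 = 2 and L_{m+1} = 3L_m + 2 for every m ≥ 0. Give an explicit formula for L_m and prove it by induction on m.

Claim: L_m = 3^{m+1} − 1.

Base case: L_0 = 2, and 3^{0+1} − 1 = 3 − 1 = 2.
Assume L_j = 3^{j+1} − 1 for some j ≥ 0.
Then L_{j+1} = 3L_j + 2 = 3·(3^{j+1} − 1) + 2 = 3^{j+2} − 3 + 2 = 3^{j+2} − 1.
Hence L_m = 3^{m+1} − 1 for every m ≥ 0, by induction.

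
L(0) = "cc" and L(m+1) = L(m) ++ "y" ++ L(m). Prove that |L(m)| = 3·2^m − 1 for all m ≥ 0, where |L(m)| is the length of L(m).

Base case: |L(0)| = 2, and 3·2^0 − 1 = 2.
Assume |L(k)| = 3·2^k − 1.
Then |L(k+1)| = |L(k)| + 1 + |L(k)| = 2|L(k)| + 1 = 2(3·2^k − 1) + 1 = 3·2^{k+1} − 2 + 1 = 3·2^{k+1} − 1.
This completes the inductive step, so |L(m)| = 3·2^m − 1 for all m ≥ 0.

|L(m)| = 3·2^m − 1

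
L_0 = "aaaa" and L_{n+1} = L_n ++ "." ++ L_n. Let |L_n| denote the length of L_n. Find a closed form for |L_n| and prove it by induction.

Claim: |L_n| = 5·2^n − 1.

Base case: |L_0| = 4, and 5·2^0 − 1 = 4.
Assume |L_j| = 5·2^j − 1.
Then |L_{j+1}| = |L_j| + 1 + |L_j| = 2|L_j| + 1 = 2(5·2^j − 1) + 1 = 5·2^{j+1} − 2 + 1 = 5·2^{j+1} − 1.
This completes the inductive step, so |L_n| = 5·2^n − 1 for all n ≥ 0.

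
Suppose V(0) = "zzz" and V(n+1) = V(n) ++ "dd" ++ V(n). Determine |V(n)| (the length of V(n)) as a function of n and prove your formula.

Claim: |V(n)| = 5·2^n − 2.

Base case: |V(0)| = 3, and 5·2^0 − 2 = 3.
Assume |V(r)| = 5·2^r − 2.
Then |V(r+1)| = |V(r)| + 2 + |V(r)| = 2|V(r)| + 2 = 2(5·2^r − 2) + 2 = 5·2^{r+1} − 4 + 2 = 5·2^{r+1} − 2.
So the formula holds for r+1, and by induction |V(n)| = 5·2^n − 2 for all n ≥ 0.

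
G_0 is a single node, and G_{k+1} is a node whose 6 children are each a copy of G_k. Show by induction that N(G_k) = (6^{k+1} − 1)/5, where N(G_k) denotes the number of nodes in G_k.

Base case: N(G_0) = 1, and (6^{0+1} − 1)/5 = 1.
Assume N(G_j) = (6^{j+1} − 1)/5.
Then N(G_{j+1}) = 1 + 6N(G_j) = 1 + 6·(6^{j+1} − 1)/5 = 1 + (6^{j+2} − 6)/5 = (5 + 6^{j+2} − 6)/5 = (6^{j+2} − 1)/5.
By induction, N(G_k) = (6^{k+1} − 1)/5 for all k ≥ 0.

N(G_k) = (6^{k+1} − 1)/5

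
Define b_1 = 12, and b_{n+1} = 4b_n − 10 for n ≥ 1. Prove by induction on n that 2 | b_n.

Base case: b_1 = 12 = 2·6, so 2 | b_1.
Assume 2 | b_r, so b_r = 2t for some integer t.
Then b_{r+1} = 4b_r − 10 = 4·(2t) − 10 = 2(4t − 5), so 2 | b_{r+1}.
So the property holds for r+1, and by induction 2 | b_n for all n ≥ 1.

2 | b_n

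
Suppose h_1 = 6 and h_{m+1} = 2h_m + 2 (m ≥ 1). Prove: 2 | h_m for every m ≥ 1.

Base case: h_1 = 6 = 2·3, so 2 | h_1.
Assume 2 | h_j, so h_j = 2t for some integer t.
Then h_{j+1} = 2h_j + 2 = 2·(2t) + 2 = 2(2t + 1), so 2 | h_{j+1}.
So the property holds for j+1, and by induction 2 | h_m for all m ≥ 1.

2 | h_m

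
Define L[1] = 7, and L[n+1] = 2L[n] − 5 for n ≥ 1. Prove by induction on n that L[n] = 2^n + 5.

Base case: L[1] = 7, and 2^1 + 5 = 2 + 5 = 7.
Assume L[r] = 2^r + 5 for some r ≥ 1.
Then L[r+1] = 2L[r] − 5 = 2·(2^r + 5) − 5 = 2^{r+1} + 10 − 5 = 2^{r+1} + 5.
Hence L[n] = 2^n + 5 for every n ≥ 1, by induction.

L[n] = 2^n + 5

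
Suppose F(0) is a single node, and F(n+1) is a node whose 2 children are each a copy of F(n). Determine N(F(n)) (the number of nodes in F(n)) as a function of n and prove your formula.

Claim: N(F(n)) = 2^{n+1} − 1.

Base case: N(F(0)) = 1, and 2^{0+1} − 1 = 1.
Assume N(F(r)) = 2^{r+1} − 1.
Then N(F(r+1)) = 1 + 2N(F(r)) = 1 + 2(2^{r+1} − 1) = 2^{r+2} − 2 + 1 = 2^{r+2} − 1.
So the formula holds for r+1, and by induction N(F(n)) = 2^{n+1} − 1 for all n ≥ 0.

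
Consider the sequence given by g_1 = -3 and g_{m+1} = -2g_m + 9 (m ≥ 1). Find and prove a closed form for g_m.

Claim: g_m = 3·(-2)^m + 3.

Base case: g_1 = -3, and 3·(-2)^1 + 3 = -6 + 3 = -3.
Assume g_j = 3·(-2)^j + 3 for some j ≥ 1.
Then g_{j+1} = -2g_j + 9 = -2·(3·(-2)^j + 3) + 9 = -6·(-2)^j − 6 + 9 = 3·(-2)^{j+1} + 3.
Hence g_m = 3·(-2)^m + 3 for every m ≥ 1, by induction.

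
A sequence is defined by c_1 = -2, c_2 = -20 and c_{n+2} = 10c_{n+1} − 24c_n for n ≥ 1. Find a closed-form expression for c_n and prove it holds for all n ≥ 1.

Claim: c_n = 4^n − 6^n.

Base cases: c_1 = -2 and 4^1 − 6^1 = -2; c_2 = -20 and 4^2 − 6^2 = -20.
Assume c_j = 4^j − 6^j for all 1 ≤ j ≤ m, where m ≥ 2.
Then c_{m+1} = 10c_m − 24c_{m−1} = 10·(4^m − 6^m) − 24·(4^{m−1} − 6^{m−1}) = (10·4 − 24)4^{m−1} − (10·6 − 24)6^{m−1} = 16·4^{m−1} − 36·6^{m−1} = 4^{m+1} − 6^{m+1}.
Hence c_n = 4^n − 6^n for every n ≥ 1, by strong induction.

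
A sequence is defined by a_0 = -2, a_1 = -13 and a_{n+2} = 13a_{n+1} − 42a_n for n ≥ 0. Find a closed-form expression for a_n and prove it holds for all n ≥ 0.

Claim: a_n = -6^n − 7^n.

Base cases: a_0 = -2 and -6^0 − 7^0 = -2; a_1 = -13 and -6^1 − 7^1 = -13.
Assume a_j = -6^j − 7^j for all 0 ≤ j ≤ m, where m ≥ 1.
Then a_{m+1} = 13a_m − 42a_{m−1} = 13·(-6^m − 7^m) − 42·(-6^{m−1} − 7^{m−1}) = -(13·6 − 42)6^{m−1} − (13·7 − 42)7^{m−1} = -36·6^{m−1} − 49·7^{m−1} = -6^{m+1} − 7^{m+1}.
By strong induction, a_n = -6^n − 7^n for all n ≥ 0.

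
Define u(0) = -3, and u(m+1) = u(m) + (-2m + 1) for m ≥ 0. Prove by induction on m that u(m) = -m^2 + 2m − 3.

Base case: u(0) = -3, and -0^2 + 2·0 − 3 = -3.
Assume u(k) = -k^2 + 2k − 3.
Then u(k+1) = u(k) + (-2k + 1) = (-k^2 + 2k − 3) + (-2k + 1) = -k^2 − 2,
and -(k+1)^2 + 2·(k+1) − 3 = -k^2 − 2.
Hence u(m) = -m^2 + 2m − 3 for every m ≥ 0, by induction.

u(m) = -m^2 + 2m − 3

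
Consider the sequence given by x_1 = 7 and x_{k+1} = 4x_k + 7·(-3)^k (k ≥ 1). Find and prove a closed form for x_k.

Claim: x_k = 4^k − (-3)^k.

Base case: x_1 = 7, and 4^1 − (-3)^1 = 4 + 3 = 7.
Assume x_m = 4^m − (-3)^m for some m ≥ 1.
Then x_{m+1} = 4x_m + 7·(-3)^m = 4·(4^m − (-3)^m) + 7·(-3)^m = 4^{m+1} − 4·(-3)^m + 7·(-3)^m = 4^{m+1} + 3·(-3)^m = 4^{m+1} − (-3)^{m+1}.
By induction, x_k = 4^k − (-3)^k for all k ≥ 1.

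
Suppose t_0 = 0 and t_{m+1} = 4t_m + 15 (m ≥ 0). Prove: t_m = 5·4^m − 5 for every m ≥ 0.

Base case: t_0 = 0, and 5·4^0 − 5 = 5 − 5 = 0.
Assume t_k = 5·4^k − 5 for some k ≥ 0.
Then t_{k+1} = 4t_k + 15 = 4·(5·4^k − 5) + 15 = 20·4^k − 20 + 15 = 5·4^{k+1} − 5.
So the formula holds for k+1, and by induction t_m = 5·4^m − 5 for all m ≥ 0.

t_m = 5·4^m − 5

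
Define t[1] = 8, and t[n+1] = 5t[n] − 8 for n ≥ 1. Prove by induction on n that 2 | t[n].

Base case: t[1] = 8 = 2·4, so 2 | t[1].
Assume 2 | t[j], so t[j] = 2s for some integer s.
Then t[j+1] = 5t[j] − 8 = 5·(2s) − 8 = 2(5s − 4), so 2 | t[j+1].
This completes the inductive step, so 2 | t[n] for all n ≥ 1.

2 | t[n]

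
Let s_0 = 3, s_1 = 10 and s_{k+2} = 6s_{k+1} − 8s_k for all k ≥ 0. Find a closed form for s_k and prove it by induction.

Claim: s_k = 2·4^k + 2^k.

Base cases: s_0 = 3 and 2·4^0 + 2^0 = 3; s_1 = 10 and 2·4^1 + 2^1 = 10.
Assume s_i = 2·4^i + 2^i for all 0 ≤ i ≤ j, where j ≥ 1.
Then s_{j+1} = 6s_j − 8s_{j−1} = 6·(2·4^j + 2^j) − 8·(2·4^{j−1} + 2^{j−1}) = 2·(6·4 − 8)4^{j−1} + (6·2 − 8)2^{j−1} = 32·4^{j−1} + 4·2^{j−1} = 2·4^{j+1} + 2^{j+1}.
This completes the inductive step, so s_k = 2·4^k + 2^k for all k ≥ 0.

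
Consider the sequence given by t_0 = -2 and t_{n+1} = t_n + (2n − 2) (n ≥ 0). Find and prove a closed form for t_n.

Claim: t_n = n^2 − 3n − 2.

Base case: t_0 = -2, and 0^2 − 3·0 − 2 = -2.
Assume t_j = j^2 − 3j − 2.
Then t_{j+1} = t_j + (2j − 2) = (j^2 − 3j − 2) + (2j − 2) = j^2 − j − 4,
and (j+1)^2 − 3·(j+1) − 2 = j^2 − j − 4.
Hence t_n = n^2 − 3n − 2 for every n ≥ 0, by induction.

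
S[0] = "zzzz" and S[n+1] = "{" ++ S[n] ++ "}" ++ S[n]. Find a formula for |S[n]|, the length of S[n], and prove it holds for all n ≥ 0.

Claim: |S[n]| = 6·2^n − 2.

Base case: |S[0]| = 4, and 6·2^0 − 2 = 4.
Assume |S[j]| = 6·2^j − 2.
Then |S[j+1]| = 1 + |S[j]| + 1 + |S[j]| = 2|S[j]| + 2 = 2(6·2^j − 2) + 2 = 6·2^{j+1} − 4 + 2 = 6·2^{j+1} − 2.
This completes the inductive step, so |S[n]| = 6·2^n − 2 for all n ≥ 0.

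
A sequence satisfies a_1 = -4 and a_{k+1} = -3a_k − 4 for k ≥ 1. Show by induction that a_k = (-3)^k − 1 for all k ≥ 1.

Base case: a_1 = -4, and (-3)^1 − 1 = -3 − 1 = -4.
Assume a_m = (-3)^m − 1 for some m ≥ 1.
Then a_{m+1} = -3a_m − 4 = -3·((-3)^m − 1) − 4 = -3·(-3)^m + 3 − 4 = (-3)^{m+1} − 1.
Hence a_k = (-3)^k − 1 for every k ≥ 1, by induction.

a_k = (-3)^k − 1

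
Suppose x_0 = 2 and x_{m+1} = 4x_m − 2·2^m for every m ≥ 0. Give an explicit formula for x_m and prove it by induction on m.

Claim: x_m = 4^m + 2^m.

Base case: x_0 = 2, and 4^0 + 2^0 = 1 + 1 = 2.
Assume x_j = 4^j + 2^j for some j ≥ 0.
Then x_{j+1} = 4x_j − 2·2^j = 4·(4^j + 2^j) − 2·2^j = 4^{j+1} + 4·2^j − 2·2^j = 4^{j+1} + 2·2^j = 4^{j+1} + 2^{j+1}.
So the formula holds for j+1, and by induction x_m = 4^m + 2^m for all m ≥ 0.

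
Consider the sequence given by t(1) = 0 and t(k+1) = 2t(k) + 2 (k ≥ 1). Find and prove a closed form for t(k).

Claim: t(k) = 2^k − 2.

Base case: t(1) = 0, and 2^1 − 2 = 2 − 2 = 0.
Assume t(r) = 2^r − 2 for some r ≥ 1.
Then t(r+1) = 2t(r) + 2 = 2·(2^r − 2) + 2 = 2^{r+1} − 4 + 2 = 2^{r+1} − 2.
This completes the inductive step, so t(k) = 2^k − 2 for all k ≥ 1.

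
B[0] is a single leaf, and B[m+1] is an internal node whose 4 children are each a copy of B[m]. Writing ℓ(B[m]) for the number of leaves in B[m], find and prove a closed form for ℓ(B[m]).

Claim: ℓ(B[m]) = 4^m.

Base case: ℓ(B[0]) = 1, and 4^0 = 1.
Assume ℓ(B[k]) = 4^k.
Then ℓ(B[k+1]) = 4·ℓ(B[k]) = 4·4^k = 4^{k+1}.
Hence ℓ(B[m]) = 4^m for every m ≥ 0, by induction.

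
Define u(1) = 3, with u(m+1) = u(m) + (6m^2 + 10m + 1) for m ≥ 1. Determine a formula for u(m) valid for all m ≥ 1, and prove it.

Claim: u(m) = 2m^3 + 2m^2 − 3m + 2.

Base case: u(1) = 3, and 2·1^3 + 2·1^2 − 3·1 + 2 = 3.
Assume u(k) = 2k^3 + 2k^2 − 3k + 2.
Then u(k+1) = u(k) + (6k^2 + 10k + 1) = (2k^3 + 2k^2 − 3k + 2) + (6k^2 + 10k + 1) = 2k^3 + 8k^2 + 7k + 3,
and 2·(k+1)^3 + 2·(k+1)^2 − 3·(k+1) + 2 = 2k^3 + 8k^2 + 7k + 3.
By induction, u(m) = 2m^3 + 2m^2 − 3m + 2 for all m ≥ 1.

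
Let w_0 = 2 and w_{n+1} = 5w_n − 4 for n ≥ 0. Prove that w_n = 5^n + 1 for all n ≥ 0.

Base case: w_0 = 2, and 5^0 + 1 = 1 + 1 = 2.
Assume w_j = 5^j + 1 for some j ≥ 0.
Then w_{j+1} = 5w_j − 4 = 5·(5^j + 1) − 4 = 5^{j+1} + 5 − 4 = 5^{j+1} + 1.
This completes the inductive step, so w_n = 5^n + 1 for all n ≥ 0.

w_n = 5^n + 1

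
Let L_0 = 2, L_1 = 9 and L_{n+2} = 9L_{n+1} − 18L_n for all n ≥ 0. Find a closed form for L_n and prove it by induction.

Claim: L_n = 6^n + 3^n.

Base cases: L_0 = 2 and 6^0 + 3^0 = 2; L_1 = 9 and 6^1 + 3^1 = 9.
Assume L_j = 6^j + 3^j for all 0 ≤ j ≤ k, where k ≥ 1.
Then L_{k+1} = 9L_k − 18L_{k−1} = 9·(6^k + 3^k) − 18·(6^{k−1} + 3^{k−1}) = (9·6 − 18)6^{k−1} + (9·3 − 18)3^{k−1} = 36·6^{k−1} + 9·3^{k−1} = 6^{k+1} + 3^{k+1}.
By strong induction, L_n = 6^n + 3^n for all n ≥ 0.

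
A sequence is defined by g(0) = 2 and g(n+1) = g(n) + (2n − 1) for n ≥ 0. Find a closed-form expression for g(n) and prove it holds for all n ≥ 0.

Claim: g(n) = n^2 − 2n + 2.

Base case: g(0) = 2, and 0^2 − 2·0 + 2 = 2.
Assume g(k) = k^2 − 2k + 2.
Then g(k+1) = g(k) + (2k − 1) = (k^2 − 2k + 2) + (2k − 1) = k^2 + 1,
and (k+1)^2 − 2·(k+1) + 2 = k^2 + 1.
By induction, g(n) = n^2 − 2n + 2 for all n ≥ 0.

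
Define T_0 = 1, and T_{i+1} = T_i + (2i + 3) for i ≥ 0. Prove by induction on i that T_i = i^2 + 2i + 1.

Base case: T_0 = 1, and 0^2 + 2·0 + 1 = 1.
Assume T_j = j^2 + 2j + 1.
Then T_{j+1} = T_j + (2j + 3) = (j^2 + 2j + 1) + (2j + 3) = j^2 + 4j + 4,
and (j+1)^2 + 2·(j+1) + 1 = j^2 + 4j + 4.
This completes the inductive step, so T_i = i^2 + 2i + 1 for all i ≥ 0.

T_i = i^2 + 2i + 1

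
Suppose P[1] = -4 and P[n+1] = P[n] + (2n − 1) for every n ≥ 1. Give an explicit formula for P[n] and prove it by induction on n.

Claim: P[n] = n^2 − 2n − 3.

Base case: P[1] = -4, and 1^2 − 2·1 − 3 = -4.
Assume P[k] = k^2 − 2k − 3.
Then P[k+1] = P[k] + (2k − 1) = (k^2 − 2k − 3) + (2k − 1) = k^2 − 4,
and (k+1)^2 − 2·(k+1) − 3 = k^2 − 4.
By induction, P[n] = n^2 − 2n − 3 for all n ≥ 1.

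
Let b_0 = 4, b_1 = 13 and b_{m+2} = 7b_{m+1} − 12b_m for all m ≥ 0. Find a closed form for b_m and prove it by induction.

Claim: b_m = 3·3^m + 4^m.

Base cases: b_0 = 4 and 3·3^0 + 4^0 = 4; b_1 = 13 and 3·3^1 + 4^1 = 13.
Assume b_j = 3·3^j + 4^j for all 0 ≤ j ≤ k, where k ≥ 1.
Then b_{k+1} = 7b_k − 12b_{k−1} = 7·(3·3^k + 4^k) − 12·(3·3^{k−1} + 4^{k−1}) = 3·(7·3 − 12)3^{k−1} + (7·4 − 12)4^{k−1} = 27·3^{k−1} + 16·4^{k−1} = 3·3^{k+1} + 4^{k+1}.
So the formula holds for k+1, and by strong induction b_m = 3·3^m + 4^m for all m ≥ 0.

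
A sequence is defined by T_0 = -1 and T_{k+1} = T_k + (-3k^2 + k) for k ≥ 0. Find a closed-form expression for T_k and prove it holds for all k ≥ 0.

Claim: T_k = -k^3 + 2k^2 − k − 1.

Base case: T_0 = -1, and -0^3 + 2·0^2 − 0 − 1 = -1.
Assume T_m = -m^3 + 2m^2 − m − 1.
Then T_{m+1} = T_m + (-3m^2 + m) = (-m^3 + 2m^2 − m − 1) + (-3m^2 + m) = -m^3 − m^2 − 1,
and -(m+1)^3 + 2·(m+1)^2 − (m+1) − 1 = -m^3 − m^2 − 1.
By induction, T_k = -k^3 + 2k^2 − k − 1 for all k ≥ 0.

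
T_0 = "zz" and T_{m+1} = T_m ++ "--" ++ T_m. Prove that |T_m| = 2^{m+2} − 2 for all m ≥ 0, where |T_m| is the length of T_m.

Base case: |T_0| = 2, and 2^{0+2} − 2 = 2.
Assume |T_k| = 2^{k+2} − 2.
Then |T_{k+1}| = |T_k| + 2 + |T_k| = 2|T_k| + 2 = 2(2^{k+2} − 2) + 2 = 2^{k+3} − 4 + 2 = 2^{k+3} − 2.
By induction, |T_m| = 2^{m+2} − 2 for all m ≥ 0.

|T_m| = 2^{m+2} − 2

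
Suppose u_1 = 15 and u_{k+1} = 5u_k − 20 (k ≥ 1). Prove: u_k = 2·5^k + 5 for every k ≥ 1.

Base case: u_1 = 15, and 2·5^1 + 5 = 10 + 5 = 15.
Assume u_r = 2·5^r + 5 for some r ≥ 1.
Then u_{r+1} = 5u_r − 20 = 5·(2·5^r + 5) − 20 = 10·5^r + 25 − 20 = 2·5^{r+1} + 5.
Hence u_k = 2·5^k + 5 for every k ≥ 1, by induction.

u_k = 2·5^k + 5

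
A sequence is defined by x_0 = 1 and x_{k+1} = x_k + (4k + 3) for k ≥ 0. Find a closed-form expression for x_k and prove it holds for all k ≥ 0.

Claim: x_k = 2k^2 + k + 1.

Base case: x_0 = 1, and 2·0^2 + 0 + 1 = 1.
Assume x_m = 2m^2 + m + 1.
Then x_{m+1} = x_m + (4m + 3) = (2m^2 + m + 1) + (4m + 3) = 2m^2 + 5m + 4,
and 2·(m+1)^2 + (m+1) + 1 = 2m^2 + 5m + 4.
By induction, x_k = 2k^2 + k + 1 for all k ≥ 0.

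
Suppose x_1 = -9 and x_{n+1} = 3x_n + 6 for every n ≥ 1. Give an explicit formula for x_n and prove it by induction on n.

Claim: x_n = -2·3^n − 3.

Base case: x_1 = -9, and -2·3^1 − 3 = -6 − 3 = -9.
Assume x_m = -2·3^m − 3 for some m ≥ 1.
Then x_{m+1} = 3x_m + 6 = 3·(-2·3^m − 3) + 6 = -6·3^m − 9 + 6 = -2·3^{m+1} − 3.
This completes the inductive step, so x_n = -2·3^n − 3 for all n ≥ 1.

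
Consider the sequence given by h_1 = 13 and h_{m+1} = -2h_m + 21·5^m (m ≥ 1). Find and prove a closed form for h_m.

Claim: h_m = (-2)^m + 3·5^m.

Base case: h_1 = 13, and (-2)^1 + 3·5^1 = -2 + 15 = 13.
Assume h_k = (-2)^k + 3·5^k for some k ≥ 1.
Then h_{k+1} = -2h_k + 21·5^k = -2·((-2)^k + 3·5^k) + 21·5^k = (-2)^{k+1} − 6·5^k + 21·5^k = (-2)^{k+1} + 15·5^k = (-2)^{k+1} + 3·5^{k+1}.
By induction, h_m = (-2)^m + 3·5^m for all m ≥ 1.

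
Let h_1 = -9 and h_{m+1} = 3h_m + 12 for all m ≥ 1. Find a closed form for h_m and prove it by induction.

Claim: h_m = -3^m − 6.

Base case: h_1 = -9, and -3^1 − 6 = -3 − 6 = -9.
Assume h_k = -3^k − 6 for some k ≥ 1.
Then h_{k+1} = 3h_k + 12 = 3·(-3^k − 6) + 12 = -3^{k+1} − 18 + 12 = -3^{k+1} − 6.
Hence h_m = -3^m − 6 for every m ≥ 1, by induction.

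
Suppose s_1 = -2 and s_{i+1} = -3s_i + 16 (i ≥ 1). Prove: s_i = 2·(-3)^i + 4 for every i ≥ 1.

Base case: s_1 = -2, and 2·(-3)^1 + 4 = -6 + 4 = -2.
Assume s_j = 2·(-3)^j + 4 for some j ≥ 1.
Then s_{j+1} = -3s_j + 16 = -3·(2·(-3)^j + 4) + 16 = -6·(-3)^j − 12 + 16 = 2·(-3)^{j+1} + 4.
This completes the inductive step, so s_i = 2·(-3)^i + 4 for all i ≥ 1.

s_i = 2·(-3)^i + 4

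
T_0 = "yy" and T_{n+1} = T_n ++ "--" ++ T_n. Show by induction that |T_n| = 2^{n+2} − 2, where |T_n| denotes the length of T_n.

Base case: |T_0| = 2, and 2^{0+2} − 2 = 2.
Assume |T_m| = 2^{m+2} − 2.
Then |T_{m+1}| = |T_m| + 2 + |T_m| = 2|T_m| + 2 = 2(2^{m+2} − 2) + 2 = 2^{m+3} − 4 + 2 = 2^{m+3} − 2.
By induction, |T_n| = 2^{n+2} − 2 for all n ≥ 0.

|T_n| = 2^{n+2} − 2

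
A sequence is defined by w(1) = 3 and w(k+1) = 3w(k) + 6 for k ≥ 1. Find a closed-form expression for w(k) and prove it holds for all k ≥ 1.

Claim: w(k) = 2·3^k − 3.

Base case: w(1) = 3, and 2·3^1 − 3 = 6 − 3 = 3.
Assume w(m) = 2·3^m − 3 for some m ≥ 1.
Then w(m+1) = 3w(m) + 6 = 3·(2·3^m − 3) + 6 = 6·3^m − 9 + 6 = 2·3^{m+1} − 3.
This completes the inductive step, so w(k) = 2·3^k − 3 for all k ≥ 1.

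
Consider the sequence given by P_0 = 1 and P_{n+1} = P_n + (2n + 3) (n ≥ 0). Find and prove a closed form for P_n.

Claim: P_n = n^2 + 2n + 1.

Base case: P_0 = 1, and 0^2 + 2·0 + 1 = 1.
Assume P_k = k^2 + 2k + 1.
Then P_{k+1} = P_k + (2k + 3) = (k^2 + 2k + 1) + (2k + 3) = k^2 + 4k + 4,
and (k+1)^2 + 2·(k+1) + 1 = k^2 + 4k + 4.
This completes the inductive step, so P_n = n^2 + 2n + 1 for all n ≥ 0.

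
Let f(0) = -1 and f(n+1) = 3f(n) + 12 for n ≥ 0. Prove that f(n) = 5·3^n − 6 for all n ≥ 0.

Base case: f(0) = -1, and 5·3^0 − 6 = 5 − 6 = -1.
Assume f(r) = 5·3^r − 6 for some r ≥ 0.
Then f(r+1) = 3f(r) + 12 = 3·(5·3^r − 6) + 12 = 15·3^r − 18 + 12 = 5·3^{r+1} − 6.
This completes the inductive step, so f(n) = 5·3^n − 6 for all n ≥ 0.

f(n) = 5·3^n − 6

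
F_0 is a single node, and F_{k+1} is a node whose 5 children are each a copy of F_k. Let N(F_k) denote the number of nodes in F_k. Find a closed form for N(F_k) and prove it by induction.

Claim: N(F_k) = (5^{k+1} − 1)/4.

Base case: N(F_0) = 1, and (5^{0+1} − 1)/4 = 1.
Assume N(F_m) = (5^{m+1} − 1)/4.
Then N(F_{m+1}) = 1 + 5N(F_m) = 1 + 5·(5^{m+1} − 1)/4 = 1 + (5^{m+2} − 5)/4 = (4 + 5^{m+2} − 5)/4 = (5^{m+2} − 1)/4.
By induction, N(F_k) = (5^{k+1} − 1)/4 for all k ≥ 0.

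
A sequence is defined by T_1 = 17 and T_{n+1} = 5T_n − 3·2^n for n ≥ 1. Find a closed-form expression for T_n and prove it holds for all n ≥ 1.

Claim: T_n = 3·5^n + 2^n.

Base case: T_1 = 17, and 3·5^1 + 2^1 = 15 + 2 = 17.
Assume T_r = 3·5^r + 2^r for some r ≥ 1.
Then T_{r+1} = 5T_r − 3·2^r = 5·(3·5^r + 2^r) − 3·2^r = 3·5^{r+1} + 5·2^r − 3·2^r = 3·5^{r+1} + 2·2^r = 3·5^{r+1} + 2^{r+1}.
This completes the inductive step, so T_n = 3·5^n + 2^n for all n ≥ 1.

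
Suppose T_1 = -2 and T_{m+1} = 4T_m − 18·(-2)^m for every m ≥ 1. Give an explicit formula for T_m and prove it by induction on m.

Claim: T_m = 4^m + 3·(-2)^m.

Base case: T_1 = -2, and 4^1 + 3·(-2)^1 = 4 − 6 = -2.
Assume T_j = 4^j + 3·(-2)^j for some j ≥ 1.
Then T_{j+1} = 4T_j − 18·(-2)^j = 4·(4^j + 3·(-2)^j) − 18·(-2)^j = 4^{j+1} + 12·(-2)^j − 18·(-2)^j = 4^{j+1} − 6·(-2)^j = 4^{j+1} + 3·(-2)^{j+1}.
This completes the inductive step, so T_m = 4^m + 3·(-2)^m for all m ≥ 1.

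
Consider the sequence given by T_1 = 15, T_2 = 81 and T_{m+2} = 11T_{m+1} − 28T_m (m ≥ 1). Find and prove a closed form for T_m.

Claim: T_m = 2·4^m + 7^m.

Base cases: T_1 = 15 and 2·4^1 + 7^1 = 15; T_2 = 81 and 2·4^2 + 7^2 = 81.
Assume T_i = 2·4^i + 7^i for all 1 ≤ i ≤ j, where j ≥ 2.
Then T_{j+1} = 11T_j − 28T_{j−1} = 11·(2·4^j + 7^j) − 28·(2·4^{j−1} + 7^{j−1}) = 2·(11·4 − 28)4^{j−1} + (11·7 − 28)7^{j−1} = 32·4^{j−1} + 49·7^{j−1} = 2·4^{j+1} + 7^{j+1}.
By strong induction, T_m = 2·4^m + 7^m for all m ≥ 1.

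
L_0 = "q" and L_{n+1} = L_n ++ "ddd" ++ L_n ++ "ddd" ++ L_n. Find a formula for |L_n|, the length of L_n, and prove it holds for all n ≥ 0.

Claim: |L_n| = 4·3^n − 3.

Base case: |L_0| = 1, and 4·3^0 − 3 = 1.
Assume |L_k| = 4·3^k − 3.
Then |L_{k+1}| = 3|L_k| + 6 = 3(4·3^k − 3) + 6 = 4·3^{k+1} − 9 + 6 = 4·3^{k+1} − 3.
This completes the inductive step, so |L_n| = 4·3^n − 3 for all n ≥ 0.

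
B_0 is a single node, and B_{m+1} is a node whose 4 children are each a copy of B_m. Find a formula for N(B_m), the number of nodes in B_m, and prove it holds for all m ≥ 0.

Claim: N(B_m) = (4^{m+1} − 1)/3.

Base case: N(B_0) = 1, and (4^{0+1} − 1)/3 = 1.
Assume N(B_r) = (4^{r+1} − 1)/3.
Then N(B_{r+1}) = 1 + 4N(B_r) = 1 + 4·(4^{r+1} − 1)/3 = 1 + (4^{r+2} − 4)/3 = (3 + 4^{r+2} − 4)/3 = (4^{r+2} − 1)/3.
By induction, N(B_m) = (4^{m+1} − 1)/3 for all m ≥ 0.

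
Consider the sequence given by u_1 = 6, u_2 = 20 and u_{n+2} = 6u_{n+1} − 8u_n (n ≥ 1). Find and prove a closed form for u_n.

Claim: u_n = 4^n + 2^n.

Base cases: u_1 = 6 and 4^1 + 2^1 = 6; u_2 = 20 and 4^2 + 2^2 = 20.
Assume u_j = 4^j + 2^j for all 1 ≤ j ≤ k, where k ≥ 2.
Then u_{k+1} = 6u_k − 8u_{k−1} = 6·(4^k + 2^k) − 8·(4^{k−1} + 2^{k−1}) = (6·4 − 8)4^{k−1} + (6·2 − 8)2^{k−1} = 16·4^{k−1} + 4·2^{k−1} = 4^{k+1} + 2^{k+1}.
By strong induction, u_n = 4^n + 2^n for all n ≥ 1.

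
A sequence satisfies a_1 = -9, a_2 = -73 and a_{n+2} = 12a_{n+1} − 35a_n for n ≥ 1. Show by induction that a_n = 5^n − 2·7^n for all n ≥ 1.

Base cases: a_1 = -9 and 5^1 − 2·7^1 = -9; a_2 = -73 and 5^2 − 2·7^2 = -73.
Assume a_j = 5^j − 2·7^j for all 1 ≤ j ≤ m, where m ≥ 2.
Then a_{m+1} = 12a_m − 35a_{m−1} = 12·(5^m − 2·7^m) − 35·(5^{m−1} − 2·7^{m−1}) = (12·5 − 35)5^{m−1} − 2·(12·7 − 35)7^{m−1} = 25·5^{m−1} − 98·7^{m−1} = 5^{m+1} − 2·7^{m+1}.
So the formula holds for m+1, and by strong induction a_n = 5^n − 2·7^n for all n ≥ 1.

a_n = 5^n − 2·7^n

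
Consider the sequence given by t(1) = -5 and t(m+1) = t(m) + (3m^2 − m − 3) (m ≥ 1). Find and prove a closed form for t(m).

Claim: t(m) = m^3 − 2m^2 − 2m − 2.

Base case: t(1) = -5, and 1^3 − 2·1^2 − 2·1 − 2 = -5.
Assume t(r) = r^3 − 2r^2 − 2r − 2.
Then t(r+1) = t(r) + (3r^2 − r − 3) = (r^3 − 2r^2 − 2r − 2) + (3r^2 − r − 3) = r^3 + r^2 − 3r − 5,
and (r+1)^3 − 2·(r+1)^2 − 2·(r+1) − 2 = r^3 + r^2 − 3r − 5.
Hence t(m) = m^3 − 2m^2 − 2m − 2 for every m ≥ 1, by induction.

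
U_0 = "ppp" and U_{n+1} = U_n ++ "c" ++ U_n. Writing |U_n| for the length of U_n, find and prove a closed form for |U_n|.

Claim: |U_n| = 2^{n+2} − 1.

Base case: |U_0| = 3, and 2^{0+2} − 1 = 3.
Assume |U_k| = 2^{k+2} − 1.
Then |U_{k+1}| = |U_k| + 1 + |U_k| = 2|U_k| + 1 = 2(2^{k+2} − 1) + 1 = 2^{k+3} − 2 + 1 = 2^{k+3} − 1.
Hence |U_n| = 2^{n+2} − 1 for every n ≥ 0, by induction.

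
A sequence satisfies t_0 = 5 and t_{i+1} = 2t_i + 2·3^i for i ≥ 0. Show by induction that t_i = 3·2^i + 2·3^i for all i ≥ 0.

Base case: t_0 = 5, and 3·2^0 + 2·3^0 = 3 + 2 = 5.
Assume t_r = 3·2^r + 2·3^r for some r ≥ 0.
Then t_{r+1} = 2t_r + 2·3^r = 2·(3·2^r + 2·3^r) + 2·3^r = 3·2^{r+1} + 4·3^r + 2·3^r = 3·2^{r+1} + 6·3^r = 3·2^{r+1} + 2·3^{r+1}.
By induction, t_i = 3·2^i + 2·3^i for all i ≥ 0.

t_i = 3·2^i + 2·3^i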